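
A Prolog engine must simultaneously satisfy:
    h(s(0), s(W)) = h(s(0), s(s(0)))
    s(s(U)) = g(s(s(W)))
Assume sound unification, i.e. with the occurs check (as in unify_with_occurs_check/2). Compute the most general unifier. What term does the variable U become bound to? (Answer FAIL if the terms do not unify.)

Decompose h/2: s(0) = s(0),  s(W) = s(s(0)).
Delete trivial equation s(0) = s(0).
Decompose s/1: W = s(0).
Bind W := s(0); substituting into the remaining equation gives: s(s(U)) = g(s(s(s(0)))).
Clash: head symbols differ (s/1 vs g/1); no unifier exists.

FAIL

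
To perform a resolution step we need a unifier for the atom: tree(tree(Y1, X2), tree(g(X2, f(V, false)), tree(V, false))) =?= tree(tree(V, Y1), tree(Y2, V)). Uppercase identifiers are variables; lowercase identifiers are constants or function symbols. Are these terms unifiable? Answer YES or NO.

NO

Decompose tree/2: tree(Y1, X2) =?= tree(V, Y1),  tree(g(X2, f(V, false)), tree(V, false)) =?= tree(Y2, V).
Decompose tree/2: Y1 =?= V,  X2 =?= Y1.
Bind Y1 := V; substituting into the one remaining equation that mentions Y1 gives: X2 =?= V.
Bind X2 := V; substituting into the remaining equation gives: tree(g(V, f(V, false)), tree(V, false)) =?= tree(Y2, V).
Decompose tree/2: g(V, f(V, false)) =?= Y2,  tree(V, false) =?= V.
Bind Y2 := g(V, f(V, false)); no other remaining equation mentions Y2.
Occurs check fails: V occurs in tree(V, false); the equation V =?= tree(V, false) has no finite solution.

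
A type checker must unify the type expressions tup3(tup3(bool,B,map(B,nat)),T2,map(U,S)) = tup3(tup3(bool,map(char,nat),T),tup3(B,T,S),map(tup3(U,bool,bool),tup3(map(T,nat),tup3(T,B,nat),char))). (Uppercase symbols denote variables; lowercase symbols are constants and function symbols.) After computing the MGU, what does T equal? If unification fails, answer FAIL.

FAIL

Decompose tup3/3: tup3(bool,B,map(B,nat)) = tup3(bool,map(char,nat),T),  T2 = tup3(B,T,S),  map(U,S) = map(tup3(U,bool,bool),tup3(map(T,nat),tup3(T,B,nat),char)).
Decompose tup3/3: bool = bool,  B = map(char,nat),  map(B,nat) = T.
Delete trivial equation bool = bool.
Bind B := map(char,nat); substituting into the remaining equations gives: map(map(char,nat),nat) = T,  T2 = tup3(map(char,nat),T,S),  map(U,S) = map(tup3(U,bool,bool),tup3(map(T,nat),tup3(T,map(char,nat),nat),char)).
Bind T := map(map(char,nat),nat); substituting into the remaining equations gives: T2 = tup3(map(char,nat),map(map(char,nat),nat),S),  map(U,S) = map(tup3(U,bool,bool),tup3(map(map(map(char,nat),nat),nat),tup3(map(map(char,nat),nat),map(char,nat),nat),char)).
Bind T2 := tup3(map(char,nat),map(map(char,nat),nat),S); no other remaining equation mentions T2.
Decompose map/2: U = tup3(U,bool,bool),  S = tup3(map(map(map(char,nat),nat),nat),tup3(map(map(char,nat),nat),map(char,nat),nat),char).
Occurs check fails: U occurs in tup3(U,bool,bool); the equation U = tup3(U,bool,bool) has no finite solution.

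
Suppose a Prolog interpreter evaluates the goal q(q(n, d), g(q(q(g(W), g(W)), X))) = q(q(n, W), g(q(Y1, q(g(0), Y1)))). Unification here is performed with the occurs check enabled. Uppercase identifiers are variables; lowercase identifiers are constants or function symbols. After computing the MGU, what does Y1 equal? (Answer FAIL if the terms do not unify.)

q(g(d), g(d))

Decompose q/2: q(n, d) = q(n, W),  g(q(q(g(W), g(W)), X)) = g(q(Y1, q(g(0), Y1))).
Decompose q/2: n = n,  d = W.
Delete trivial equation n = n.
Bind W := d; substituting into the remaining equation gives: g(q(q(g(d), g(d)), X)) = g(q(Y1, q(g(0), Y1))).
Decompose g/1: q(q(g(d), g(d)), X) = q(Y1, q(g(0), Y1)).
Decompose q/2: q(g(d), g(d)) = Y1,  X = q(g(0), Y1).
Bind Y1 := q(g(d), g(d)); substituting into the remaining equation gives: X = q(g(0), q(g(d), g(d))).
Bind X := q(g(0), q(g(d), g(d))).
MGU = { W -> d, Y1 -> q(g(d), g(d)), X -> q(g(0), q(g(d), g(d))) }, so Y1 -> q(g(d), g(d)).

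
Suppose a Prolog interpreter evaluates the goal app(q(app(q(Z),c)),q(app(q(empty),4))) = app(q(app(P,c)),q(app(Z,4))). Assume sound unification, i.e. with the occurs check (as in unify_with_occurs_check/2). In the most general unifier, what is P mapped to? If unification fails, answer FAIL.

Decompose app/2: q(app(q(Z),c)) = q(app(P,c)),  q(app(q(empty),4)) = q(app(Z,4)).
Decompose q/1: app(q(Z),c) = app(P,c).
Decompose app/2: q(Z) = P,  c = c.
Bind P := q(Z); no other remaining equation mentions P.
Delete trivial equation c = c.
Decompose q/1: app(q(empty),4) = app(Z,4).
Decompose app/2: q(empty) = Z,  4 = 4.
Bind Z := q(empty); no other remaining equation mentions Z. Substituting into the earlier binding gives P := q(q(empty)).
Delete trivial equation 4 = 4.
MGU = { P ↦ q(q(empty)), Z ↦ q(empty) }, so P ↦ q(q(empty)).

q(q(empty))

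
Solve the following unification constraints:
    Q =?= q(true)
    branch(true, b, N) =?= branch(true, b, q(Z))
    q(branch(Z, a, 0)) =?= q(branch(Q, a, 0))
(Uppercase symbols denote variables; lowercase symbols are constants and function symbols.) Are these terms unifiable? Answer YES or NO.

YES

Bind Q := q(true); substituting into the one remaining equation that mentions Q gives: q(branch(Z, a, 0)) =?= q(branch(q(true), a, 0)).
Decompose branch/3: true =?= true,  b =?= b,  N =?= q(Z).
Delete trivial equation true =?= true.
Delete trivial equation b =?= b.
Bind N := q(Z); no other remaining equation mentions N.
Decompose q/1: branch(Z, a, 0) =?= branch(q(true), a, 0).
Decompose branch/3: Z =?= q(true),  a =?= a,  0 =?= 0.
Bind Z := q(true); no other remaining equation mentions Z. Substituting into the earlier binding gives N := q(q(true)).
Delete trivial equation a =?= a.
Delete trivial equation 0 =?= 0.
No equations remain and no clash or occurs-check failure arose, so a unifier exists.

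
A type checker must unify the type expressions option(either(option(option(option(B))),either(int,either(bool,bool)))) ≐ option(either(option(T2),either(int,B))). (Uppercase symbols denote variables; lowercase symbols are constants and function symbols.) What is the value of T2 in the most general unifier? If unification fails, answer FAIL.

option(option(either(bool,bool)))

Decompose option/1: either(option(option(option(B))),either(int,either(bool,bool))) ≐ either(option(T2),either(int,B)).
Decompose either/2: option(option(option(B))) ≐ option(T2),  either(int,either(bool,bool)) ≐ either(int,B).
Decompose option/1: option(option(B)) ≐ T2.
Bind T2 := option(option(B)); no other remaining equation mentions T2.
Decompose either/2: int ≐ int,  either(bool,bool) ≐ B.
Delete trivial equation int ≐ int.
Bind B := either(bool,bool). Substituting into the earlier binding gives T2 := option(option(either(bool,bool))).
MGU = { T2 := option(option(either(bool,bool))), B := either(bool,bool) }, so T2 := option(option(either(bool,bool))).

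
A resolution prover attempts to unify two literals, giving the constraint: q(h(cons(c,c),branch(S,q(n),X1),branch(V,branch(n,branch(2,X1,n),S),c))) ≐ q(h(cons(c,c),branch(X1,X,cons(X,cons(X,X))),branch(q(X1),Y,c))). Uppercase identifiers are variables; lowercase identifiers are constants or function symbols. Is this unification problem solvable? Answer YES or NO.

Decompose q/1: h(cons(c,c),branch(S,q(n),X1),branch(V,branch(n,branch(2,X1,n),S),c)) ≐ h(cons(c,c),branch(X1,X,cons(X,cons(X,X))),branch(q(X1),Y,c)).
Decompose h/3: cons(c,c) ≐ cons(c,c),  branch(S,q(n),X1) ≐ branch(X1,X,cons(X,cons(X,X))),  branch(V,branch(n,branch(2,X1,n),S),c) ≐ branch(q(X1),Y,c).
Delete trivial equation cons(c,c) ≐ cons(c,c).
Decompose branch/3: S ≐ X1,  q(n) ≐ X,  X1 ≐ cons(X,cons(X,X)).
Bind S := X1; substituting into the one remaining equation that mentions S gives: branch(V,branch(n,branch(2,X1,n),X1),c) ≐ branch(q(X1),Y,c).
Bind X := q(n); substituting into the one remaining equation that mentions X gives: X1 ≐ cons(q(n),cons(q(n),q(n))).
Bind X1 := cons(q(n),cons(q(n),q(n))); substituting into the remaining equation gives: branch(V,branch(n,branch(2,cons(q(n),cons(q(n),q(n))),n),cons(q(n),cons(q(n),q(n)))),c) ≐ branch(q(cons(q(n),cons(q(n),q(n)))),Y,c). Substituting into the earlier binding gives S := cons(q(n),cons(q(n),q(n))).
Decompose branch/3: V ≐ q(cons(q(n),cons(q(n),q(n)))),  branch(n,branch(2,cons(q(n),cons(q(n),q(n))),n),cons(q(n),cons(q(n),q(n)))) ≐ Y,  c ≐ c.
Bind V := q(cons(q(n),cons(q(n),q(n)))); no other remaining equation mentions V.
Bind Y := branch(n,branch(2,cons(q(n),cons(q(n),q(n))),n),cons(q(n),cons(q(n),q(n)))); no other remaining equation mentions Y.
Delete trivial equation c ≐ c.
No equations remain and no clash or occurs-check failure arose, so a unifier exists.

YES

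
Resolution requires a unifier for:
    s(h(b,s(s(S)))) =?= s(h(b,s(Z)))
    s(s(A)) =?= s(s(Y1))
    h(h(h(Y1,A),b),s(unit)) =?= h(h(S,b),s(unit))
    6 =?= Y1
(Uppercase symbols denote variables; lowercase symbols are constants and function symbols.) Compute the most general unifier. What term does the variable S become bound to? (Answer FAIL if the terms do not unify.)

Decompose s/1: h(b,s(s(S))) =?= h(b,s(Z)).
Decompose h/2: b =?= b,  s(s(S)) =?= s(Z).
Delete trivial equation b =?= b.
Decompose s/1: s(S) =?= Z.
Bind Z := s(S); no other remaining equation mentions Z.
Decompose s/1: s(A) =?= s(Y1).
Decompose s/1: A =?= Y1.
Bind A := Y1; substituting into the one remaining equation that mentions A gives: h(h(h(Y1,Y1),b),s(unit)) =?= h(h(S,b),s(unit)).
Decompose h/2: h(h(Y1,Y1),b) =?= h(S,b),  s(unit) =?= s(unit).
Decompose h/2: h(Y1,Y1) =?= S,  b =?= b.
Bind S := h(Y1,Y1); no other remaining equation mentions S. Substituting into the earlier binding gives Z := s(h(Y1,Y1)).
Delete trivial equation b =?= b.
Delete trivial equation s(unit) =?= s(unit).
Bind Y1 := 6. Substituting into the earlier bindings gives Z := s(h(6,6)), A := 6, S := h(6,6).
MGU = { Z -> s(h(6,6)), A -> 6, S -> h(6,6), Y1 -> 6 }, so S -> h(6,6).

h(6,6)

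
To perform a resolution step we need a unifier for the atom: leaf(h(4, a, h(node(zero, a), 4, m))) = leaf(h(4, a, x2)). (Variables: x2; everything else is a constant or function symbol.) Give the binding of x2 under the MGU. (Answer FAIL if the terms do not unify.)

Decompose leaf/1: h(4, a, h(node(zero, a), 4, m)) = h(4, a, x2).
Decompose h/3: 4 = 4,  a = a,  h(node(zero, a), 4, m) = x2.
Delete trivial equation 4 = 4.
Delete trivial equation a = a.
Bind x2 := h(node(zero, a), 4, m).
MGU = { x2 := h(node(zero, a), 4, m) }, so x2 := h(node(zero, a), 4, m).

h(node(zero, a), 4, m)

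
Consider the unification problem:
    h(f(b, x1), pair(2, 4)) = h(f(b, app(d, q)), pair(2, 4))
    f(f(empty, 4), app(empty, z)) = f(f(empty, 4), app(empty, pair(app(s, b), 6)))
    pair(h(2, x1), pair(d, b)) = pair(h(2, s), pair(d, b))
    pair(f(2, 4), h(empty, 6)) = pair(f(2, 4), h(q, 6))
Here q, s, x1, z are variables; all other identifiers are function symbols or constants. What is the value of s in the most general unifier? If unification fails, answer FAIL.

app(d, empty)

Decompose h/2: f(b, x1) = f(b, app(d, q)),  pair(2, 4) = pair(2, 4).
Decompose f/2: b = b,  x1 = app(d, q).
Delete trivial equation b = b.
Bind x1 := app(d, q); substituting into the one remaining equation that mentions x1 gives: pair(h(2, app(d, q)), pair(d, b)) = pair(h(2, s), pair(d, b)).
Delete trivial equation pair(2, 4) = pair(2, 4).
Decompose f/2: f(empty, 4) = f(empty, 4),  app(empty, z) = app(empty, pair(app(s, b), 6)).
Delete trivial equation f(empty, 4) = f(empty, 4).
Decompose app/2: empty = empty,  z = pair(app(s, b), 6).
Delete trivial equation empty = empty.
Bind z := pair(app(s, b), 6); no other remaining equation mentions z.
Decompose pair/2: h(2, app(d, q)) = h(2, s),  pair(d, b) = pair(d, b).
Decompose h/2: 2 = 2,  app(d, q) = s.
Delete trivial equation 2 = 2.
Bind s := app(d, q); no other remaining equation mentions s. Substituting into the earlier binding gives z := pair(app(app(d, q), b), 6).
Delete trivial equation pair(d, b) = pair(d, b).
Decompose pair/2: f(2, 4) = f(2, 4),  h(empty, 6) = h(q, 6).
Delete trivial equation f(2, 4) = f(2, 4).
Decompose h/2: empty = q,  6 = 6.
Bind q := empty; no other remaining equation mentions q. Substituting into the earlier bindings gives x1 := app(d, empty), z := pair(app(app(d, empty), b), 6), s := app(d, empty).
Delete trivial equation 6 = 6.
MGU = { x1 ↦ app(d, empty), z ↦ pair(app(app(d, empty), b), 6), s ↦ app(d, empty), q ↦ empty }, so s ↦ app(d, empty).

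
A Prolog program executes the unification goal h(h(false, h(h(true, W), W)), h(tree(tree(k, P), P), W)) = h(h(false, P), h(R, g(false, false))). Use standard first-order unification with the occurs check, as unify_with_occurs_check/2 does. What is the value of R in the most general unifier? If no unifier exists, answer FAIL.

tree(tree(k, h(h(true, g(false, false)), g(false, false))), h(h(true, g(false, false)), g(false, false)))

Decompose h/2: h(false, h(h(true, W), W)) = h(false, P),  h(tree(tree(k, P), P), W) = h(R, g(false, false)).
Decompose h/2: false = false,  h(h(true, W), W) = P.
Delete trivial equation false = false.
Bind P := h(h(true, W), W); substituting into the remaining equation gives: h(tree(tree(k, h(h(true, W), W)), h(h(true, W), W)), W) = h(R, g(false, false)).
Decompose h/2: tree(tree(k, h(h(true, W), W)), h(h(true, W), W)) = R,  W = g(false, false).
Bind R := tree(tree(k, h(h(true, W), W)), h(h(true, W), W)); no other remaining equation mentions R.
Bind W := g(false, false). Substituting into the earlier bindings gives P := h(h(true, g(false, false)), g(false, false)), R := tree(tree(k, h(h(true, g(false, false)), g(false, false))), h(h(true, g(false, false)), g(false, false))).
MGU = { P ↦ h(h(true, g(false, false)), g(false, false)), R ↦ tree(tree(k, h(h(true, g(false, false)), g(false, false))), h(h(true, g(false, false)), g(false, false))), W ↦ g(false, false) }, so R ↦ tree(tree(k, h(h(true, g(false, false)), g(false, false))), h(h(true, g(false, false)), g(false, false))).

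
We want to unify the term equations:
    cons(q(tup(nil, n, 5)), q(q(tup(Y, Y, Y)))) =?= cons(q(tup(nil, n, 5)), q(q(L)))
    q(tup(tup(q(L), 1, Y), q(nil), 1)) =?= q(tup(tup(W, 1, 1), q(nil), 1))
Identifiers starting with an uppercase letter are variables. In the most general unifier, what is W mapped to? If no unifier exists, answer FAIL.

Decompose cons/2: q(tup(nil, n, 5)) =?= q(tup(nil, n, 5)),  q(q(tup(Y, Y, Y))) =?= q(q(L)).
Delete trivial equation q(tup(nil, n, 5)) =?= q(tup(nil, n, 5)).
Decompose q/1: q(tup(Y, Y, Y)) =?= q(L).
Decompose q/1: tup(Y, Y, Y) =?= L.
Bind L := tup(Y, Y, Y); substituting into the remaining equation gives: q(tup(tup(q(tup(Y, Y, Y)), 1, Y), q(nil), 1)) =?= q(tup(tup(W, 1, 1), q(nil), 1)).
Decompose q/1: tup(tup(q(tup(Y, Y, Y)), 1, Y), q(nil), 1) =?= tup(tup(W, 1, 1), q(nil), 1).
Decompose tup/3: tup(q(tup(Y, Y, Y)), 1, Y) =?= tup(W, 1, 1),  q(nil) =?= q(nil),  1 =?= 1.
Decompose tup/3: q(tup(Y, Y, Y)) =?= W,  1 =?= 1,  Y =?= 1.
Bind W := q(tup(Y, Y, Y)); no other remaining equation mentions W.
Delete trivial equation 1 =?= 1.
Bind Y := 1; no other remaining equation mentions Y. Substituting into the earlier bindings gives L := tup(1, 1, 1), W := q(tup(1, 1, 1)).
Delete trivial equation q(nil) =?= q(nil).
Delete trivial equation 1 =?= 1.
MGU = { L -> tup(1, 1, 1), W -> q(tup(1, 1, 1)), Y -> 1 }, so W -> q(tup(1, 1, 1)).

q(tup(1, 1, 1))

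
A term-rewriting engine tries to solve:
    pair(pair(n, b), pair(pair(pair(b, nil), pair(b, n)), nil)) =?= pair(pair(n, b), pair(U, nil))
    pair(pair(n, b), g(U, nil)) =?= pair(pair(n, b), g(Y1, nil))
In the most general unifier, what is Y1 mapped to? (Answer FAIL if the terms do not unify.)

pair(pair(b, nil), pair(b, n))

Decompose pair/2: pair(n, b) =?= pair(n, b),  pair(pair(pair(b, nil), pair(b, n)), nil) =?= pair(U, nil).
Delete trivial equation pair(n, b) =?= pair(n, b).
Decompose pair/2: pair(pair(b, nil), pair(b, n)) =?= U,  nil =?= nil.
Bind U := pair(pair(b, nil), pair(b, n)); substituting into the one remaining equation that mentions U gives: pair(pair(n, b), g(pair(pair(b, nil), pair(b, n)), nil)) =?= pair(pair(n, b), g(Y1, nil)).
Delete trivial equation nil =?= nil.
Decompose pair/2: pair(n, b) =?= pair(n, b),  g(pair(pair(b, nil), pair(b, n)), nil) =?= g(Y1, nil).
Delete trivial equation pair(n, b) =?= pair(n, b).
Decompose g/2: pair(pair(b, nil), pair(b, n)) =?= Y1,  nil =?= nil.
Bind Y1 := pair(pair(b, nil), pair(b, n)); no other remaining equation mentions Y1.
Delete trivial equation nil =?= nil.
MGU = { U ↦ pair(pair(b, nil), pair(b, n)), Y1 ↦ pair(pair(b, nil), pair(b, n)) }, so Y1 ↦ pair(pair(b, nil), pair(b, n)).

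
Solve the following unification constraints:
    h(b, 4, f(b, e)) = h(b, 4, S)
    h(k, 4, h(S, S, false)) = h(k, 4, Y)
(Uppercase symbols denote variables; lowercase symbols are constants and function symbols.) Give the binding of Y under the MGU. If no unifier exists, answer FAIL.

h(f(b, e), f(b, e), false)

Decompose h/3: b = b,  4 = 4,  f(b, e) = S.
Delete trivial equation b = b.
Delete trivial equation 4 = 4.
Bind S := f(b, e); substituting into the remaining equation gives: h(k, 4, h(f(b, e), f(b, e), false)) = h(k, 4, Y).
Decompose h/3: k = k,  4 = 4,  h(f(b, e), f(b, e), false) = Y.
Delete trivial equation k = k.
Delete trivial equation 4 = 4.
Bind Y := h(f(b, e), f(b, e), false).
MGU = { S := f(b, e), Y := h(f(b, e), f(b, e), false) }, so Y := h(f(b, e), f(b, e), false).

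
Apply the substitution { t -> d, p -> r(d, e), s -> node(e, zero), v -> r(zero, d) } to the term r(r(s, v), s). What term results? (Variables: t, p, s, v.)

Replace each occurrence of s with node(e, zero).
Replace each occurrence of v with r(zero, d).
Result: r(r(node(e, zero), r(zero, d)), node(e, zero)).

r(r(node(e, zero), r(zero, d)), node(e, zero))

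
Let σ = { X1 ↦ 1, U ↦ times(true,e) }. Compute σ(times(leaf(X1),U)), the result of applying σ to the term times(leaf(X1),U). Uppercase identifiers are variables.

Replace each occurrence of X1 with 1.
Replace each occurrence of U with times(true,e).
Result: times(leaf(1),times(true,e)).

times(leaf(1),times(true,e))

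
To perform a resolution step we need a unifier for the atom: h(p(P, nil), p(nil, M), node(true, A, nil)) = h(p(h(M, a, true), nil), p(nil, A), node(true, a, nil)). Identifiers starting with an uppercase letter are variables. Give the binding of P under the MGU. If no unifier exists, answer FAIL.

h(a, a, true)

Decompose h/3: p(P, nil) = p(h(M, a, true), nil),  p(nil, M) = p(nil, A),  node(true, A, nil) = node(true, a, nil).
Decompose p/2: P = h(M, a, true),  nil = nil.
Bind P := h(M, a, true); no other remaining equation mentions P.
Delete trivial equation nil = nil.
Decompose p/2: nil = nil,  M = A.
Delete trivial equation nil = nil.
Bind M := A; no other remaining equation mentions M. Substituting into the earlier binding gives P := h(A, a, true).
Decompose node/3: true = true,  A = a,  nil = nil.
Delete trivial equation true = true.
Bind A := a; no other remaining equation mentions A. Substituting into the earlier bindings gives P := h(a, a, true), M := a.
Delete trivial equation nil = nil.
MGU = { P ↦ h(a, a, true), M ↦ a, A ↦ a }, so P ↦ h(a, a, true).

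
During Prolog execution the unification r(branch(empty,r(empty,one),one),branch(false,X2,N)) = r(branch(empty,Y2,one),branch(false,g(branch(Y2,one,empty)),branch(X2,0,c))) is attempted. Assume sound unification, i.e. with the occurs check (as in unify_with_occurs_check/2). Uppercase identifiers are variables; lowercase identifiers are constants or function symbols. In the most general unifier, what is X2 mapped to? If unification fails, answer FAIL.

g(branch(r(empty,one),one,empty))

Decompose r/2: branch(empty,r(empty,one),one) = branch(empty,Y2,one),  branch(false,X2,N) = branch(false,g(branch(Y2,one,empty)),branch(X2,0,c)).
Decompose branch/3: empty = empty,  r(empty,one) = Y2,  one = one.
Delete trivial equation empty = empty.
Bind Y2 := r(empty,one); substituting into the one remaining equation that mentions Y2 gives: branch(false,X2,N) = branch(false,g(branch(r(empty,one),one,empty)),branch(X2,0,c)).
Delete trivial equation one = one.
Decompose branch/3: false = false,  X2 = g(branch(r(empty,one),one,empty)),  N = branch(X2,0,c).
Delete trivial equation false = false.
Bind X2 := g(branch(r(empty,one),one,empty)); substituting into the remaining equation gives: N = branch(g(branch(r(empty,one),one,empty)),0,c).
Bind N := branch(g(branch(r(empty,one),one,empty)),0,c).
MGU = { Y2 ↦ r(empty,one), X2 ↦ g(branch(r(empty,one),one,empty)), N ↦ branch(g(branch(r(empty,one),one,empty)),0,c) }, so X2 ↦ g(branch(r(empty,one),one,empty)).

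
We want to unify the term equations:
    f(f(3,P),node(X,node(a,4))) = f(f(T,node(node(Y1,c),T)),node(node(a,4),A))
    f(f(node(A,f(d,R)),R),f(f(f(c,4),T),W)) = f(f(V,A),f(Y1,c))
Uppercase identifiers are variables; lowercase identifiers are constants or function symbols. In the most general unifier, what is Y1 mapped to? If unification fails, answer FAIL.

f(f(c,4),3)

Decompose f/2: f(3,P) = f(T,node(node(Y1,c),T)),  node(X,node(a,4)) = node(node(a,4),A).
Decompose f/2: 3 = T,  P = node(node(Y1,c),T).
Bind T := 3; substituting into the 2 remaining equations that mention T gives: P = node(node(Y1,c),3),  f(f(node(A,f(d,R)),R),f(f(f(c,4),3),W)) = f(f(V,A),f(Y1,c)).
Bind P := node(node(Y1,c),3); no other remaining equation mentions P.
Decompose node/2: X = node(a,4),  node(a,4) = A.
Bind X := node(a,4); no other remaining equation mentions X.
Bind A := node(a,4); substituting into the remaining equation gives: f(f(node(node(a,4),f(d,R)),R),f(f(f(c,4),3),W)) = f(f(V,node(a,4)),f(Y1,c)).
Decompose f/2: f(node(node(a,4),f(d,R)),R) = f(V,node(a,4)),  f(f(f(c,4),3),W) = f(Y1,c).
Decompose f/2: node(node(a,4),f(d,R)) = V,  R = node(a,4).
Bind V := node(node(a,4),f(d,R)); no other remaining equation mentions V.
Bind R := node(a,4); no other remaining equation mentions R. Substituting into the earlier binding gives V := node(node(a,4),f(d,node(a,4))).
Decompose f/2: f(f(c,4),3) = Y1,  W = c.
Bind Y1 := f(f(c,4),3); no other remaining equation mentions Y1. Substituting into the earlier binding gives P := node(node(f(f(c,4),3),c),3).
Bind W := c.
MGU = { T ↦ 3, P ↦ node(node(f(f(c,4),3),c),3), X ↦ node(a,4), A ↦ node(a,4), V ↦ node(node(a,4),f(d,node(a,4))), R ↦ node(a,4), Y1 ↦ f(f(c,4),3), W ↦ c }, so Y1 ↦ f(f(c,4),3).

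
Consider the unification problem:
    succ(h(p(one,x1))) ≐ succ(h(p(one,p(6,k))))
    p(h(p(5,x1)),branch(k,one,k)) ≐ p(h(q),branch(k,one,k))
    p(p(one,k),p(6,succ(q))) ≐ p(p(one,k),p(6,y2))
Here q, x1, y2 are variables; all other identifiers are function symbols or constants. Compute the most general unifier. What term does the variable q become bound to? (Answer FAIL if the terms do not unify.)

p(5,p(6,k))

Decompose succ/1: h(p(one,x1)) ≐ h(p(one,p(6,k))).
Decompose h/1: p(one,x1) ≐ p(one,p(6,k)).
Decompose p/2: one ≐ one,  x1 ≐ p(6,k).
Delete trivial equation one ≐ one.
Bind x1 := p(6,k); substituting into the one remaining equation that mentions x1 gives: p(h(p(5,p(6,k))),branch(k,one,k)) ≐ p(h(q),branch(k,one,k)).
Decompose p/2: h(p(5,p(6,k))) ≐ h(q),  branch(k,one,k) ≐ branch(k,one,k).
Decompose h/1: p(5,p(6,k)) ≐ q.
Bind q := p(5,p(6,k)); substituting into the one remaining equation that mentions q gives: p(p(one,k),p(6,succ(p(5,p(6,k))))) ≐ p(p(one,k),p(6,y2)).
Delete trivial equation branch(k,one,k) ≐ branch(k,one,k).
Decompose p/2: p(one,k) ≐ p(one,k),  p(6,succ(p(5,p(6,k)))) ≐ p(6,y2).
Delete trivial equation p(one,k) ≐ p(one,k).
Decompose p/2: 6 ≐ 6,  succ(p(5,p(6,k))) ≐ y2.
Delete trivial equation 6 ≐ 6.
Bind y2 := succ(p(5,p(6,k))).
MGU = { x1 -> p(6,k), q -> p(5,p(6,k)), y2 -> succ(p(5,p(6,k))) }, so q -> p(5,p(6,k)).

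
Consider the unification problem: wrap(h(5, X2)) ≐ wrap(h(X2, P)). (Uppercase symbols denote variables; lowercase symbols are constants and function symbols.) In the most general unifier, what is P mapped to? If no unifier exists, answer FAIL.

5

Decompose wrap/1: h(5, X2) ≐ h(X2, P).
Decompose h/2: 5 ≐ X2,  X2 ≐ P.
Bind X2 := 5; substituting into the remaining equation gives: 5 ≐ P.
Bind P := 5.
MGU = { X2 := 5, P := 5 }, so P := 5.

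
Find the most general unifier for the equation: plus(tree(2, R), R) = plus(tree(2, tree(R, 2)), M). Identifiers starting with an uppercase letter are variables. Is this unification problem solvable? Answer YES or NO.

NO

Decompose plus/2: tree(2, R) = tree(2, tree(R, 2)),  R = M.
Decompose tree/2: 2 = 2,  R = tree(R, 2).
Delete trivial equation 2 = 2.
Occurs check fails: R occurs in tree(R, 2); the equation R = tree(R, 2) has no finite solution.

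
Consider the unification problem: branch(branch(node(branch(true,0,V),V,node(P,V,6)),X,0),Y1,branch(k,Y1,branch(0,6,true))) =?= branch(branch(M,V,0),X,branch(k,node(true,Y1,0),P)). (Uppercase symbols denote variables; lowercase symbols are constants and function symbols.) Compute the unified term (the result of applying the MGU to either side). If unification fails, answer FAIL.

Decompose branch/3: branch(node(branch(true,0,V),V,node(P,V,6)),X,0) =?= branch(M,V,0),  Y1 =?= X,  branch(k,Y1,branch(0,6,true)) =?= branch(k,node(true,Y1,0),P).
Decompose branch/3: node(branch(true,0,V),V,node(P,V,6)) =?= M,  X =?= V,  0 =?= 0.
Bind M := node(branch(true,0,V),V,node(P,V,6)); no other remaining equation mentions M.
Bind X := V; substituting into the one remaining equation that mentions X gives: Y1 =?= V.
Delete trivial equation 0 =?= 0.
Bind Y1 := V; substituting into the remaining equation gives: branch(k,V,branch(0,6,true)) =?= branch(k,node(true,V,0),P).
Decompose branch/3: k =?= k,  V =?= node(true,V,0),  branch(0,6,true) =?= P.
Delete trivial equation k =?= k.
Occurs check fails: V occurs in node(true,V,0); the equation V =?= node(true,V,0) has no finite solution.

FAIL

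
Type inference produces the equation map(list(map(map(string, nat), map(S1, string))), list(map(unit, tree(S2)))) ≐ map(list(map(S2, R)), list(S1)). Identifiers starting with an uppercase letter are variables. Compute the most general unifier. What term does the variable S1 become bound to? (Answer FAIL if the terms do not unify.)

Decompose map/2: list(map(map(string, nat), map(S1, string))) ≐ list(map(S2, R)),  list(map(unit, tree(S2))) ≐ list(S1).
Decompose list/1: map(map(string, nat), map(S1, string)) ≐ map(S2, R).
Decompose map/2: map(string, nat) ≐ S2,  map(S1, string) ≐ R.
Bind S2 := map(string, nat); substituting into the one remaining equation that mentions S2 gives: list(map(unit, tree(map(string, nat)))) ≐ list(S1).
Bind R := map(S1, string); no other remaining equation mentions R.
Decompose list/1: map(unit, tree(map(string, nat))) ≐ S1.
Bind S1 := map(unit, tree(map(string, nat))). Substituting into the earlier binding gives R := map(map(unit, tree(map(string, nat))), string).
MGU = { S2 := map(string, nat), R := map(map(unit, tree(map(string, nat))), string), S1 := map(unit, tree(map(string, nat))) }, so S1 := map(unit, tree(map(string, nat))).

map(unit, tree(map(string, nat)))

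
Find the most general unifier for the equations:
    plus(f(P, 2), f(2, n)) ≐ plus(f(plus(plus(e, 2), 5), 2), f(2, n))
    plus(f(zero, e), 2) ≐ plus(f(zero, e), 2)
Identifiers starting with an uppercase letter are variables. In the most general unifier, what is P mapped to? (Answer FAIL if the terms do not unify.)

plus(plus(e, 2), 5)

Decompose plus/2: f(P, 2) ≐ f(plus(plus(e, 2), 5), 2),  f(2, n) ≐ f(2, n).
Decompose f/2: P ≐ plus(plus(e, 2), 5),  2 ≐ 2.
Bind P := plus(plus(e, 2), 5); no other remaining equation mentions P.
Delete trivial equation 2 ≐ 2.
Delete trivial equation f(2, n) ≐ f(2, n).
Delete trivial equation plus(f(zero, e), 2) ≐ plus(f(zero, e), 2).
MGU = { P -> plus(plus(e, 2), 5) }, so P -> plus(plus(e, 2), 5).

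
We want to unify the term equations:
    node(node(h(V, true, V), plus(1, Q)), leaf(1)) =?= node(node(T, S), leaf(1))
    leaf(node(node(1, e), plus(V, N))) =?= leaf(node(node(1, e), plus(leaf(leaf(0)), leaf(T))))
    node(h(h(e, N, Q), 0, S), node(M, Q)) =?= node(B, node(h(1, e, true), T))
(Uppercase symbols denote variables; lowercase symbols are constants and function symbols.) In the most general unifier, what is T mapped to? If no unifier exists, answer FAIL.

h(leaf(leaf(0)), true, leaf(leaf(0)))

Decompose node/2: node(h(V, true, V), plus(1, Q)) =?= node(T, S),  leaf(1) =?= leaf(1).
Decompose node/2: h(V, true, V) =?= T,  plus(1, Q) =?= S.
Bind T := h(V, true, V); substituting into the 2 remaining equations that mention T gives: leaf(node(node(1, e), plus(V, N))) =?= leaf(node(node(1, e), plus(leaf(leaf(0)), leaf(h(V, true, V))))),  node(h(h(e, N, Q), 0, S), node(M, Q)) =?= node(B, node(h(1, e, true), h(V, true, V))).
Bind S := plus(1, Q); substituting into the one remaining equation that mentions S gives: node(h(h(e, N, Q), 0, plus(1, Q)), node(M, Q)) =?= node(B, node(h(1, e, true), h(V, true, V))).
Delete trivial equation leaf(1) =?= leaf(1).
Decompose leaf/1: node(node(1, e), plus(V, N)) =?= node(node(1, e), plus(leaf(leaf(0)), leaf(h(V, true, V)))).
Decompose node/2: node(1, e) =?= node(1, e),  plus(V, N) =?= plus(leaf(leaf(0)), leaf(h(V, true, V))).
Delete trivial equation node(1, e) =?= node(1, e).
Decompose plus/2: V =?= leaf(leaf(0)),  N =?= leaf(h(V, true, V)).
Bind V := leaf(leaf(0)); substituting into the remaining equations gives: N =?= leaf(h(leaf(leaf(0)), true, leaf(leaf(0)))),  node(h(h(e, N, Q), 0, plus(1, Q)), node(M, Q)) =?= node(B, node(h(1, e, true), h(leaf(leaf(0)), true, leaf(leaf(0))))). Substituting into the earlier binding gives T := h(leaf(leaf(0)), true, leaf(leaf(0))).
Bind N := leaf(h(leaf(leaf(0)), true, leaf(leaf(0)))); substituting into the remaining equation gives: node(h(h(e, leaf(h(leaf(leaf(0)), true, leaf(leaf(0)))), Q), 0, plus(1, Q)), node(M, Q)) =?= node(B, node(h(1, e, true), h(leaf(leaf(0)), true, leaf(leaf(0))))).
Decompose node/2: h(h(e, leaf(h(leaf(leaf(0)), true, leaf(leaf(0)))), Q), 0, plus(1, Q)) =?= B,  node(M, Q) =?= node(h(1, e, true), h(leaf(leaf(0)), true, leaf(leaf(0)))).
Bind B := h(h(e, leaf(h(leaf(leaf(0)), true, leaf(leaf(0)))), Q), 0, plus(1, Q)); no other remaining equation mentions B.
Decompose node/2: M =?= h(1, e, true),  Q =?= h(leaf(leaf(0)), true, leaf(leaf(0))).
Bind M := h(1, e, true); no other remaining equation mentions M.
Bind Q := h(leaf(leaf(0)), true, leaf(leaf(0))). Substituting into the earlier bindings gives S := plus(1, h(leaf(leaf(0)), true, leaf(leaf(0)))), B := h(h(e, leaf(h(leaf(leaf(0)), true, leaf(leaf(0)))), h(leaf(leaf(0)), true, leaf(leaf(0)))), 0, plus(1, h(leaf(leaf(0)), true, leaf(leaf(0))))).
MGU = { T ↦ h(leaf(leaf(0)), true, leaf(leaf(0))), S ↦ plus(1, h(leaf(leaf(0)), true, leaf(leaf(0)))), V ↦ leaf(leaf(0)), N ↦ leaf(h(leaf(leaf(0)), true, leaf(leaf(0)))), B ↦ h(h(e, leaf(h(leaf(leaf(0)), true, leaf(leaf(0)))), h(leaf(leaf(0)), true, leaf(leaf(0)))), 0, plus(1, h(leaf(leaf(0)), true, leaf(leaf(0))))), M ↦ h(1, e, true), Q ↦ h(leaf(leaf(0)), true, leaf(leaf(0))) }, so T ↦ h(leaf(leaf(0)), true, leaf(leaf(0))).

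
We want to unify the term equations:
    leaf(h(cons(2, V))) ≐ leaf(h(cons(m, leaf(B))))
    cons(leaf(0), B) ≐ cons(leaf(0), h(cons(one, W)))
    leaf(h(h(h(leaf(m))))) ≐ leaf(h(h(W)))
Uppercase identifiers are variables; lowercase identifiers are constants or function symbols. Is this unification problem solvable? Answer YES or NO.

Decompose leaf/1: h(cons(2, V)) ≐ h(cons(m, leaf(B))).
Decompose h/1: cons(2, V) ≐ cons(m, leaf(B)).
Decompose cons/2: 2 ≐ m,  V ≐ leaf(B).
Clash: constants 2 and m differ; no unifier exists.

NO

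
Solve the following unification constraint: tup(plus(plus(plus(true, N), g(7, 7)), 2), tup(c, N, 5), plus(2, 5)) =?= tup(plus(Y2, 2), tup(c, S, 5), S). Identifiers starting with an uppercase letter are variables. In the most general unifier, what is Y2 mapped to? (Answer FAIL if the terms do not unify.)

plus(plus(true, plus(2, 5)), g(7, 7))

Decompose tup/3: plus(plus(plus(true, N), g(7, 7)), 2) =?= plus(Y2, 2),  tup(c, N, 5) =?= tup(c, S, 5),  plus(2, 5) =?= S.
Decompose plus/2: plus(plus(true, N), g(7, 7)) =?= Y2,  2 =?= 2.
Bind Y2 := plus(plus(true, N), g(7, 7)); no other remaining equation mentions Y2.
Delete trivial equation 2 =?= 2.
Decompose tup/3: c =?= c,  N =?= S,  5 =?= 5.
Delete trivial equation c =?= c.
Bind N := S; no other remaining equation mentions N. Substituting into the earlier binding gives Y2 := plus(plus(true, S), g(7, 7)).
Delete trivial equation 5 =?= 5.
Bind S := plus(2, 5). Substituting into the earlier bindings gives Y2 := plus(plus(true, plus(2, 5)), g(7, 7)), N := plus(2, 5).
MGU = { Y2 := plus(plus(true, plus(2, 5)), g(7, 7)), N := plus(2, 5), S := plus(2, 5) }, so Y2 := plus(plus(true, plus(2, 5)), g(7, 7)).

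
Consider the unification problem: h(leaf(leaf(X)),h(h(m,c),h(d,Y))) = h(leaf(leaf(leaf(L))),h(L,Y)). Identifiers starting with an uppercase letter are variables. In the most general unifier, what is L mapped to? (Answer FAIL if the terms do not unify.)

FAIL

Decompose h/2: leaf(leaf(X)) = leaf(leaf(leaf(L))),  h(h(m,c),h(d,Y)) = h(L,Y).
Decompose leaf/1: leaf(X) = leaf(leaf(L)).
Decompose leaf/1: X = leaf(L).
Bind X := leaf(L); no other remaining equation mentions X.
Decompose h/2: h(m,c) = L,  h(d,Y) = Y.
Bind L := h(m,c); no other remaining equation mentions L. Substituting into the earlier binding gives X := leaf(h(m,c)).
Occurs check fails: Y occurs in h(d,Y); the equation Y = h(d,Y) has no finite solution.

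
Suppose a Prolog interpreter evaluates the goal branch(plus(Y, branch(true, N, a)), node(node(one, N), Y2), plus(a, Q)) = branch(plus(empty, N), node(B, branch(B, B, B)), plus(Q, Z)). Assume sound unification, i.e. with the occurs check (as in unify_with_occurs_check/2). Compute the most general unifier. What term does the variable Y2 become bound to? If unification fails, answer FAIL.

Decompose branch/3: plus(Y, branch(true, N, a)) = plus(empty, N),  node(node(one, N), Y2) = node(B, branch(B, B, B)),  plus(a, Q) = plus(Q, Z).
Decompose plus/2: Y = empty,  branch(true, N, a) = N.
Bind Y := empty; no other remaining equation mentions Y.
Occurs check fails: N occurs in branch(true, N, a); the equation N = branch(true, N, a) has no finite solution.

FAIL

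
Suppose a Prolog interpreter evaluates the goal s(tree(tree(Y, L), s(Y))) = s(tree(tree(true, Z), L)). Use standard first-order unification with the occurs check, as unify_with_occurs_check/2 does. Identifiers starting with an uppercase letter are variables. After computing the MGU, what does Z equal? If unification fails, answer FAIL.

Decompose s/1: tree(tree(Y, L), s(Y)) = tree(tree(true, Z), L).
Decompose tree/2: tree(Y, L) = tree(true, Z),  s(Y) = L.
Decompose tree/2: Y = true,  L = Z.
Bind Y := true; substituting into the one remaining equation that mentions Y gives: s(true) = L.
Bind L := Z; substituting into the remaining equation gives: s(true) = Z.
Bind Z := s(true). Substituting into the earlier binding gives L := s(true).
MGU = { Y ↦ true, L ↦ s(true), Z ↦ s(true) }, so Z ↦ s(true).

s(true)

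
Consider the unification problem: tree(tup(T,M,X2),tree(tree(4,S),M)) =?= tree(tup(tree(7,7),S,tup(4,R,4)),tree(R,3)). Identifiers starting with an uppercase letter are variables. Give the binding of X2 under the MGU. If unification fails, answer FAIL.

tup(4,tree(4,3),4)

Decompose tree/2: tup(T,M,X2) =?= tup(tree(7,7),S,tup(4,R,4)),  tree(tree(4,S),M) =?= tree(R,3).
Decompose tup/3: T =?= tree(7,7),  M =?= S,  X2 =?= tup(4,R,4).
Bind T := tree(7,7); no other remaining equation mentions T.
Bind M := S; substituting into the one remaining equation that mentions M gives: tree(tree(4,S),S) =?= tree(R,3).
Bind X2 := tup(4,R,4); no other remaining equation mentions X2.
Decompose tree/2: tree(4,S) =?= R,  S =?= 3.
Bind R := tree(4,S); no other remaining equation mentions R. Substituting into the earlier binding gives X2 := tup(4,tree(4,S),4).
Bind S := 3. Substituting into the earlier bindings gives M := 3, X2 := tup(4,tree(4,3),4), R := tree(4,3).
MGU = { T -> tree(7,7), M -> 3, X2 -> tup(4,tree(4,3),4), R -> tree(4,3), S -> 3 }, so X2 -> tup(4,tree(4,3),4).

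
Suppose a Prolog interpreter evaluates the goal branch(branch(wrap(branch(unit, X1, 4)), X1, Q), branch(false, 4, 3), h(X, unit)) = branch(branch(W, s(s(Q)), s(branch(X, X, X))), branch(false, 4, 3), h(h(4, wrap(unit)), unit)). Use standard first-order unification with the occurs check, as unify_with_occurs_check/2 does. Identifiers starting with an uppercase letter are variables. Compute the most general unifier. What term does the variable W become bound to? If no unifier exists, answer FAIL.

Decompose branch/3: branch(wrap(branch(unit, X1, 4)), X1, Q) = branch(W, s(s(Q)), s(branch(X, X, X))),  branch(false, 4, 3) = branch(false, 4, 3),  h(X, unit) = h(h(4, wrap(unit)), unit).
Decompose branch/3: wrap(branch(unit, X1, 4)) = W,  X1 = s(s(Q)),  Q = s(branch(X, X, X)).
Bind W := wrap(branch(unit, X1, 4)); no other remaining equation mentions W.
Bind X1 := s(s(Q)); no other remaining equation mentions X1. Substituting into the earlier binding gives W := wrap(branch(unit, s(s(Q)), 4)).
Bind Q := s(branch(X, X, X)); no other remaining equation mentions Q. Substituting into the earlier bindings gives W := wrap(branch(unit, s(s(s(branch(X, X, X)))), 4)), X1 := s(s(s(branch(X, X, X)))).
Delete trivial equation branch(false, 4, 3) = branch(false, 4, 3).
Decompose h/2: X = h(4, wrap(unit)),  unit = unit.
Bind X := h(4, wrap(unit)); no other remaining equation mentions X. Substituting into the earlier bindings gives W := wrap(branch(unit, s(s(s(branch(h(4, wrap(unit)), h(4, wrap(unit)), h(4, wrap(unit)))))), 4)), X1 := s(s(s(branch(h(4, wrap(unit)), h(4, wrap(unit)), h(4, wrap(unit)))))), Q := s(branch(h(4, wrap(unit)), h(4, wrap(unit)), h(4, wrap(unit)))).
Delete trivial equation unit = unit.
MGU = { W = wrap(branch(unit, s(s(s(branch(h(4, wrap(unit)), h(4, wrap(unit)), h(4, wrap(unit)))))), 4)), X1 = s(s(s(branch(h(4, wrap(unit)), h(4, wrap(unit)), h(4, wrap(unit)))))), Q = s(branch(h(4, wrap(unit)), h(4, wrap(unit)), h(4, wrap(unit)))), X = h(4, wrap(unit)) }, so W = wrap(branch(unit, s(s(s(branch(h(4, wrap(unit)), h(4, wrap(unit)), h(4, wrap(unit)))))), 4)).

wrap(branch(unit, s(s(s(branch(h(4, wrap(unit)), h(4, wrap(unit)), h(4, wrap(unit)))))), 4))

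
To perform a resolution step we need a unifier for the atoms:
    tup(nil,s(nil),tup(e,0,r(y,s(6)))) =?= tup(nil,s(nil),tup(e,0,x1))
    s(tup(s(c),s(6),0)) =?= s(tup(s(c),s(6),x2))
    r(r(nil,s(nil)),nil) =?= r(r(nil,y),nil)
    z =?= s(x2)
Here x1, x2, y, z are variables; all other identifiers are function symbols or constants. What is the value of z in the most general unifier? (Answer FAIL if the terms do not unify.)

Decompose tup/3: nil =?= nil,  s(nil) =?= s(nil),  tup(e,0,r(y,s(6))) =?= tup(e,0,x1).
Delete trivial equation nil =?= nil.
Delete trivial equation s(nil) =?= s(nil).
Decompose tup/3: e =?= e,  0 =?= 0,  r(y,s(6)) =?= x1.
Delete trivial equation e =?= e.
Delete trivial equation 0 =?= 0.
Bind x1 := r(y,s(6)); no other remaining equation mentions x1.
Decompose s/1: tup(s(c),s(6),0) =?= tup(s(c),s(6),x2).
Decompose tup/3: s(c) =?= s(c),  s(6) =?= s(6),  0 =?= x2.
Delete trivial equation s(c) =?= s(c).
Delete trivial equation s(6) =?= s(6).
Bind x2 := 0; substituting into the one remaining equation that mentions x2 gives: z =?= s(0).
Decompose r/2: r(nil,s(nil)) =?= r(nil,y),  nil =?= nil.
Decompose r/2: nil =?= nil,  s(nil) =?= y.
Delete trivial equation nil =?= nil.
Bind y := s(nil); no other remaining equation mentions y. Substituting into the earlier binding gives x1 := r(s(nil),s(6)).
Delete trivial equation nil =?= nil.
Bind z := s(0).
MGU = { x1 -> r(s(nil),s(6)), x2 -> 0, y -> s(nil), z -> s(0) }, so z -> s(0).

s(0)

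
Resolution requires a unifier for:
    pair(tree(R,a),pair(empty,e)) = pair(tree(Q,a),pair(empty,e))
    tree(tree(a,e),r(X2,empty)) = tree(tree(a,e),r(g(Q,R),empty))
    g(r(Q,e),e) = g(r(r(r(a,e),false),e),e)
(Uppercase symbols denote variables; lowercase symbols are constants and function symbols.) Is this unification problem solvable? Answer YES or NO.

YES

Decompose pair/2: tree(R,a) = tree(Q,a),  pair(empty,e) = pair(empty,e).
Decompose tree/2: R = Q,  a = a.
Bind R := Q; substituting into the one remaining equation that mentions R gives: tree(tree(a,e),r(X2,empty)) = tree(tree(a,e),r(g(Q,Q),empty)).
Delete trivial equation a = a.
Delete trivial equation pair(empty,e) = pair(empty,e).
Decompose tree/2: tree(a,e) = tree(a,e),  r(X2,empty) = r(g(Q,Q),empty).
Delete trivial equation tree(a,e) = tree(a,e).
Decompose r/2: X2 = g(Q,Q),  empty = empty.
Bind X2 := g(Q,Q); no other remaining equation mentions X2.
Delete trivial equation empty = empty.
Decompose g/2: r(Q,e) = r(r(r(a,e),false),e),  e = e.
Decompose r/2: Q = r(r(a,e),false),  e = e.
Bind Q := r(r(a,e),false); no other remaining equation mentions Q. Substituting into the earlier bindings gives R := r(r(a,e),false), X2 := g(r(r(a,e),false),r(r(a,e),false)).
Delete trivial equation e = e.
Delete trivial equation e = e.
No equations remain and no clash or occurs-check failure arose, so a unifier exists.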